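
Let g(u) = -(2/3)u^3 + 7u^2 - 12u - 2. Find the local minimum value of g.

g'(u) = -2u^2 + 14u - 12 = 0 at u = 1, 6.
Since g''(u) = -4u + 14, we get g''(1) = 10 > 0 ⇒ local minimum; g''(6) = -10 < 0 ⇒ local maximum.
Thus g has its local minimum at u = 1, with value -23/3.

-23/3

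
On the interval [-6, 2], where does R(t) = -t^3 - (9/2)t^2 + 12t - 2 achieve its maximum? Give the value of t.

The derivative is -3t^2 - 9t + 12, which vanishes at t = -4 and t = 1.
Candidates: R(-6) = -20,  R(-4) = -58,  R(1) = 9/2,  R(2) = -4.
Hence the absolute maximum is 9/2 at t = 1.

1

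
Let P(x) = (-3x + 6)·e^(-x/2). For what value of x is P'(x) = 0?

Differentiating with the product rule gives P'(x) = ((3/2)x - 6)·e^(-x/2). Since e^(-x/2) > 0, the only critical point is x = 4.
P''(4) has the same sign as 3/2 > 0, so this is a local minimum.
P(4) = (-6)·e^(-2) ≈ -0.8120.

4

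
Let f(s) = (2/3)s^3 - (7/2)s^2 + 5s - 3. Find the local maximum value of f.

-5/6

f'(s) = 2s^2 - 7s + 5 = 0 at s = 1, 5/2.
Second-derivative test with f''(s) = 4s - 7: f''(1) = -3 < 0 ⇒ local maximum; f''(5/2) = 3 > 0 ⇒ local minimum.
Thus f has its local maximum at s = 1, with value -5/6.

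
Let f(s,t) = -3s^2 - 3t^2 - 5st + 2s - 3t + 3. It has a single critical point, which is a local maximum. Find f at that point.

∂f/∂s = -6s - 5t + 2 = 0 and ∂f/∂t = -5s - 6t - 3 = 0, so (s, t) = (27/11, -28/11).
The Hessian has f_{ss} = -6, f_{tt} = -6, f_{st} = -5, giving D = 11 > 0 with f_{ss} < 0, so the point is a local maximum.
f(27/11, -28/11) = 102/11.

102/11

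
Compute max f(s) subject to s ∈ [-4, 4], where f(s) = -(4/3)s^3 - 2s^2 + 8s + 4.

76/3

The derivative is -4s^2 - 4s + 8, which vanishes at s = -2 and s = 1.
Compare values at every candidate in [-4, 4]: f(-4) = 76/3,  f(-2) = -28/3,  f(1) = 26/3,  f(4) = -244/3.
The maximum over the interval is 76/3, attained at s = -4.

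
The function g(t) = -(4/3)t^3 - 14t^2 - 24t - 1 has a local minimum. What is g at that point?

-73

g'(t) = -4t^2 - 28t - 24 = 0 at t = -6, -1.
Since g''(t) = -8t - 28, we get g''(-6) = 20 > 0 ⇒ local minimum; g''(-1) = -20 < 0 ⇒ local maximum.
Thus g has its local minimum at t = -6, with value -73.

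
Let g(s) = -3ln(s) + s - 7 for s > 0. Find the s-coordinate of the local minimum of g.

3

g'(s) = -3/s + 1 = 0 gives s = 3.
g''(s) = 3/s², which is positive for s > 0, so this is a local minimum.
g(3) = -3·ln(3) + 3 - 7 ≈ -7.2958.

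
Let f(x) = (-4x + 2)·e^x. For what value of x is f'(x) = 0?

By the product rule, f'(x) = (-4x - 2)·e^x. Since e^x > 0, the only critical point is x = -1/2.
f''(-1/2) has the same sign as -4 < 0, so this is a local maximum.
f(-1/2) = (4)·e^(-1/2) ≈ 2.4261.

-1/2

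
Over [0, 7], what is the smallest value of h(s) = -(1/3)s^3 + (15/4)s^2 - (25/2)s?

-217/12

Differentiating, h'(s) = -s^2 + (15/2)s - 25/2; which vanishes at s = 5/2 and s = 5.
Candidates: h(0) = 0; h(5/2) = -625/48; h(5) = -125/12; h(7) = -217/12.
Hence the absolute minimum is -217/12 at s = 7.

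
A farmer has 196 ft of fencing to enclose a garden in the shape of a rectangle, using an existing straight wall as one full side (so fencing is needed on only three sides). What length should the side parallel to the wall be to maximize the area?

Let the sides perpendicular to the wall have length x and the parallel side y, so 2x + y = 196 and the area is A = xy = x(196 − 2x).
A'(x) = 196 − 4x = 0 gives x = 49, and A''(x) = −4 < 0 confirms a maximum.
Then y = 196 − 2·49 = 98 and A = 4802.

98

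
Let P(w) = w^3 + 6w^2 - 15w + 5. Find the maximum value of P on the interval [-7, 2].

P'(w) = 3w^2 + 12w - 15, which vanishes at w = -5 and w = 1.
Compare values at every candidate in [-7, 2]: P(-7) = 61, P(-5) = 105, P(1) = -3, P(2) = 7.
So the maximum is P(-5) = 105.

105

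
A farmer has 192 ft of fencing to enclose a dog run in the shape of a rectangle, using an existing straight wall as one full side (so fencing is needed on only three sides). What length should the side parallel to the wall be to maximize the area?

96

Let the sides perpendicular to the wall have length x and the parallel side y, so 2x + y = 192 and the area is A = xy = x(192 − 2x).
A'(x) = 192 − 4x = 0 gives x = 48, and A''(x) = −4 < 0 confirms a maximum.
Then y = 192 − 2·48 = 96 and A = 4608.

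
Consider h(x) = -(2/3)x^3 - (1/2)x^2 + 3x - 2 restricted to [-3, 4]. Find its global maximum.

h'(x) = -2x^2 - x + 3, which vanishes at x = -3/2 and x = 1.
Candidates: h(-3) = 5/2, h(-3/2) = -43/8, h(1) = -1/6, h(4) = -122/3.
The maximum over the interval is 5/2, attained at x = -3.

5/2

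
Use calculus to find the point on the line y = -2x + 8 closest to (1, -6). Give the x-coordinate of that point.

29/5

Minimize D(x)^2 = (x - 1)^2 + (-2x + 14)^2.
d/dx[D^2] = 2(x - 1) + 2·(-2)·(-2x + 14) = 0 ⇒ x = 29/5.
Then y = -18/5 and the distance is √(144/5) ≈ 5.3666.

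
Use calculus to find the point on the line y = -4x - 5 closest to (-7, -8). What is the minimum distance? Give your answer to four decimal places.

Minimize D(x)^2 = (x + 7)^2 + (-4x + 3)^2.
d/dx[D^2] = 2(x + 7) + 2·(-4)·(-4x + 3) = 0 ⇒ x = 5/17.
Then y = -105/17 and the distance is √(961/17) ≈ 7.5186.

7.5186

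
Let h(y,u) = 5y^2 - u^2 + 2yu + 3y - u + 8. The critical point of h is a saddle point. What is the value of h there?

∂h/∂y = 10y + 2u + 3 = 0 and ∂h/∂u = 2y - 2u - 1 = 0, so (y, u) = (-1/6, -2/3).
The Hessian has h_{yy} = 10, h_{uu} = -2, h_{yu} = 2, giving D = -24 < 0, so the point is a saddle point.
h(-1/6, -2/3) = 97/12.

97/12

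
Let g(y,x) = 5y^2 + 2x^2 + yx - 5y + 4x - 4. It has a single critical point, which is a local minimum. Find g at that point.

∂g/∂y = 10y + x - 5 = 0 and ∂g/∂x = y + 4x + 4 = 0, so (y, x) = (8/13, -15/13).
The Hessian has g_{yy} = 10, g_{xx} = 4, g_{yx} = 1, giving D = 39 > 0 with g_{yy} > 0, so the point is a local minimum.
g(8/13, -15/13) = -102/13.

-102/13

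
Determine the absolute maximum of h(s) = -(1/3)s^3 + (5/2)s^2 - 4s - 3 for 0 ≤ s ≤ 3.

The derivative is -s^2 + 5s - 4, whose only zero in [0, 3] is s = 1.
Compare values at every candidate in [0, 3]: h(0) = -3; h(1) = -29/6; h(3) = -3/2.
So the maximum is h(3) = -3/2.

-3/2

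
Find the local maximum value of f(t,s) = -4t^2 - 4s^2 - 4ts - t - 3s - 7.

-77/12

∂f/∂t = -8t - 4s - 1 = 0 and ∂f/∂s = -4t - 8s - 3 = 0, so (t, s) = (1/12, -5/12).
The Hessian has f_{tt} = -8, f_{ss} = -8, f_{ts} = -4, giving D = 48 > 0 with f_{tt} < 0, so the point is a local maximum.
f(1/12, -5/12) = -77/12.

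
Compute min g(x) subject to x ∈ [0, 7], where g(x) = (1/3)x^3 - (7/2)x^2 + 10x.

0

g'(x) = x^2 - 7x + 10, which vanishes at x = 2 and x = 5.
Evaluating at the critical points and endpoints: g(0) = 0; g(2) = 26/3; g(5) = 25/6; g(7) = 77/6.
So the minimum is g(0) = 0.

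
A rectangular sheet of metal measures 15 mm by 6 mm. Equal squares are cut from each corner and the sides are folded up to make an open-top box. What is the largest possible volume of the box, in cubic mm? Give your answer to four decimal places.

54.8191

With cut size x, the volume is V(x) = x(15 − 2x)(6 − 2x) for 0 < x < 3.
V'(x) = 12x^2 − 84x + 90. Setting V'(x) = 0 gives x ≈ 1.3206 (the root in (0, 3)).
V''(x) = 24x − 84 is negative there, so this is the maximum; V ≈ 54.8191.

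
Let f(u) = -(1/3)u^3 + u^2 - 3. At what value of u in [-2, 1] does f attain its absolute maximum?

-2

Differentiating, f'(u) = -u^2 + 2u; whose only zero in [-2, 1] is u = 0.
Compare values at every candidate in [-2, 1]: f(-2) = 11/3, f(0) = -3, f(1) = -7/3.
Hence the absolute maximum is 11/3 at u = -2.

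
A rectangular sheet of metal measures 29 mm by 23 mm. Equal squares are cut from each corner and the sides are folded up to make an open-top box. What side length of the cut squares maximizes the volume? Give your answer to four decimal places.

4.2476

With cut size x, the volume is V(x) = x(29 − 2x)(23 − 2x) for 0 < x < 11.5.
V'(x) = 12x^2 − 208x + 667. Setting V'(x) = 0 gives x ≈ 4.2476 (the root in (0, 11.5)).
V''(x) = 24x − 208 is negative there, so this is the maximum; V ≈ 1263.3128.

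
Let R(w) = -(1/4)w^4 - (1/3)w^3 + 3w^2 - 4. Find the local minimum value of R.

-4

R'(w) = -w^3 - w^2 + 6w = 0 at w = -3, 0, 2.
R''(w) = -3w^2 - 2w + 6. R''(-3) = -15 < 0 ⇒ local maximum; R''(0) = 6 > 0 ⇒ local minimum; R''(2) = -10 < 0 ⇒ local maximum.
So the local minimum value is R(0) = -4.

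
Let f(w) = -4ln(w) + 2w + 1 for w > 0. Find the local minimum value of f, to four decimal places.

2.2274

f'(w) = -4/w + 2 = 0 gives w = 2.
f''(w) = 4/w², which is positive for w > 0, so this is a local minimum.
f(2) = -4·ln(2) + 4 + 1 ≈ 2.2274.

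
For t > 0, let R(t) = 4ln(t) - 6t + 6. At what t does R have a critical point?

2/3

R'(t) = 4/t − 6 = 0 gives t = 2/3.
R''(t) = -4/t², which is negative for t > 0, so this is a local maximum.
R(2/3) = 4·ln(2/3) - 4 + 6 ≈ 0.3781.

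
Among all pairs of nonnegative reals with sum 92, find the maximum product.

2116

With x + y = 92, the product is P(x) = x(92 − x).
P'(x) = 92 − 2x = 0 gives x = 46; P'' = −2 < 0, so this is the maximum.
P = 46·46 = 2116.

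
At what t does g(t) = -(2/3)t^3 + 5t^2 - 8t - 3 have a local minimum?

1

g'(t) = -2t^2 + 10t - 8 = 0 at t = 1, 4.
Since g''(t) = -4t + 10, we get g''(1) = 6 > 0 ⇒ local minimum; g''(4) = -6 < 0 ⇒ local maximum.
Thus g has its local minimum at t = 1, with value -20/3.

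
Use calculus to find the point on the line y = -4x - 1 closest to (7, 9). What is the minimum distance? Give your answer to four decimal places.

9.2164

Minimize D(x)^2 = (x - 7)^2 + (-4x - 10)^2.
d/dx[D^2] = 2(x - 7) + 2·(-4)·(-4x - 10) = 0 ⇒ x = -33/17.
Then y = 115/17 and the distance is √(1444/17) ≈ 9.2164.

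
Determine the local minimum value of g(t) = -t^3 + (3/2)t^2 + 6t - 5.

-17/2

Critical points: g'(t) = -3t^2 + 3t + 6 vanishes at t = -1, 2.
Since g''(t) = -6t + 3, we get g''(-1) = 9 > 0 ⇒ local minimum; g''(2) = -9 < 0 ⇒ local maximum.
The local minimum is g(-1) = -17/2.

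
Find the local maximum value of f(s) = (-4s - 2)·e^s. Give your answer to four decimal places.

0.8925

f'(s) = (-4)·e^s + (-4s - 2)·1·e^s = (-4s - 6)·e^s. Since e^s > 0, the only critical point is s = -3/2.
f''(-3/2) has the same sign as -4 < 0, so this is a local maximum.
f(-3/2) = (4)·e^(-3/2) ≈ 0.8925.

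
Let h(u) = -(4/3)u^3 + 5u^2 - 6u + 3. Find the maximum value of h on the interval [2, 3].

Differentiating, h'(u) = -4u^2 + 10u - 6; which has no zeros in [2, 3].
Compare values at every candidate in [2, 3]: h(2) = 1/3; h(3) = -6.
Hence the absolute maximum is 1/3 at u = 2.

1/3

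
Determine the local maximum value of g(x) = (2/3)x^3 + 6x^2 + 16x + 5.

g'(x) = 2x^2 + 12x + 16 = 0 at x = -4, -2.
Second-derivative test with g''(x) = 4x + 12: g''(-4) = -4 < 0 ⇒ local maximum; g''(-2) = 4 > 0 ⇒ local minimum.
So the local maximum value is g(-4) = -17/3.

-17/3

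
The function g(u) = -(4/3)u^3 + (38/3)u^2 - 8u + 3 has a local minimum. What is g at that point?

g'(u) = -4u^2 + (76/3)u - 8 = 0 at u = 1/3, 6.
Since g''(u) = -8u + 76/3, we get g''(1/3) = 68/3 > 0 ⇒ local minimum; g''(6) = -68/3 < 0 ⇒ local maximum.
The local minimum is g(1/3) = 137/81.

137/81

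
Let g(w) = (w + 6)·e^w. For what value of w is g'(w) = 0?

By the product rule, g'(w) = (w + 7)·e^w. Since e^w > 0, the only critical point is w = -7.
g''(-7) has the same sign as 1 > 0, so this is a local minimum.
g(-7) = (-1)·e^(-7) ≈ -0.0009.

-7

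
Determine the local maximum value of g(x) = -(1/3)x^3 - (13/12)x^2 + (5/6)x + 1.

371/324

g'(x) = -x^2 - (13/6)x + 5/6 = 0 at x = -5/2, 1/3.
g''(x) = -2x - 13/6. g''(-5/2) = 17/6 > 0 ⇒ local minimum; g''(1/3) = -17/6 < 0 ⇒ local maximum.
Thus g has its local maximum at x = 1/3, with value 371/324.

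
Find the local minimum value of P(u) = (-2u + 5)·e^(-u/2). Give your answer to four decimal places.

P'(u) = (-2)·e^(-u/2) + (-2u + 5)·(-1/2)·e^(-u/2) = (u - 9/2)·e^(-u/2). Since e^(-u/2) > 0, the only critical point is u = 9/2.
P''(9/2) has the same sign as 1 > 0, so this is a local minimum.
P(9/2) = (-4)·e^(-9/4) ≈ -0.4216.

-0.4216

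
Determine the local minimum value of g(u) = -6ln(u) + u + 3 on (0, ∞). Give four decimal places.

g'(u) = -6/u + 1 = 0 gives u = 6.
g''(u) = 6/u², which is positive for u > 0, so this is a local minimum.
g(6) = -6·ln(6) + 6 + 3 ≈ -1.7506.

-1.7506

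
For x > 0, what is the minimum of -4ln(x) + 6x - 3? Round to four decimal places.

2.6219

f'(x) = -4/x + 6 = 0 gives x = 2/3.
f''(x) = 4/x², which is positive for x > 0, so this is a local minimum.
f(2/3) = -4·ln(2/3) + 4 - 3 ≈ 2.6219.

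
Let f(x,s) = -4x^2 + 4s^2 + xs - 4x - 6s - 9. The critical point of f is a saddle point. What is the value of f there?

∂f/∂x = -8x + s - 4 = 0 and ∂f/∂s = x + 8s - 6 = 0, so (x, s) = (-2/5, 4/5).
The Hessian has f_{xx} = -8, f_{ss} = 8, f_{xs} = 1, giving D = -65 < 0, so the point is a saddle point.
f(-2/5, 4/5) = -53/5.

-53/5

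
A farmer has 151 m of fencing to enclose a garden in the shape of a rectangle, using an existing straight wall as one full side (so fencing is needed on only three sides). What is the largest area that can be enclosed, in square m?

22801/8

Let the sides perpendicular to the wall have length x and the parallel side y, so 2x + y = 151 and the area is A = xy = x(151 − 2x).
A'(x) = 151 − 4x = 0 gives x = 151/4, and A''(x) = −4 < 0 confirms a maximum.
Then y = 151 − 2·151/4 = 151/2 and A = 22801/8.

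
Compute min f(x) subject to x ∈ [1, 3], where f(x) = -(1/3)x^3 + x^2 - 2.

f'(x) = -x^2 + 2x, whose only zero in [1, 3] is x = 2.
Candidates: f(1) = -4/3, f(2) = -2/3, f(3) = -2.
Hence the absolute minimum is -2 at x = 3.

-2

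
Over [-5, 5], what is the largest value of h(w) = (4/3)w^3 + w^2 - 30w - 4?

59

Differentiating, h'(w) = 4w^2 + 2w - 30; which vanishes at w = -3 and w = 5/2.
Evaluating at the critical points and endpoints: h(-5) = 13/3,  h(-3) = 59,  h(5/2) = -623/12,  h(5) = 113/3.
Hence the absolute maximum is 59 at w = -3.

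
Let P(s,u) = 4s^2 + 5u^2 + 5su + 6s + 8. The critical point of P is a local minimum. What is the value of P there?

∂P/∂s = 8s + 5u + 6 = 0 and ∂P/∂u = 5s + 10u = 0, so (s, u) = (-12/11, 6/11).
The Hessian has P_{ss} = 8, P_{uu} = 10, P_{su} = 5, giving D = 55 > 0 with P_{ss} > 0, so the point is a local minimum.
P(-12/11, 6/11) = 52/11.

52/11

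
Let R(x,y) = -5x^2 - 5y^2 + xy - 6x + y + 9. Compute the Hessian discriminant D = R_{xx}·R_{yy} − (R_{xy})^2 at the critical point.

∂R/∂x = -10x + y - 6 = 0 and ∂R/∂y = x - 10y + 1 = 0, so (x, y) = (-59/99, 4/99).
The Hessian has R_{xx} = -10, R_{yy} = -10, R_{xy} = 1, giving D = 99 > 0 with R_{xx} < 0, so the point is a local maximum.
D = (-10)·(-10) − (1)^2 = 99.

99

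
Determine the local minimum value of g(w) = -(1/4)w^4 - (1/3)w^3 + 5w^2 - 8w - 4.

g'(w) = -w^3 - w^2 + 10w - 8. Setting g'(w) = 0 gives w ∈ {-4, 1, 2}.
g''(w) = -3w^2 - 2w + 10. g''(-4) = -30 < 0 ⇒ local maximum; g''(1) = 5 > 0 ⇒ local minimum; g''(2) = -6 < 0 ⇒ local maximum.
Thus g has its local minimum at w = 1, with value -91/12.

-91/12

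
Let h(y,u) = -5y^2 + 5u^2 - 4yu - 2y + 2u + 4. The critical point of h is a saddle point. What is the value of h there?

112/29

∂h/∂y = -10y - 4u - 2 = 0 and ∂h/∂u = -4y + 10u + 2 = 0, so (y, u) = (-3/29, -7/29).
The Hessian has h_{yy} = -10, h_{uu} = 10, h_{yu} = -4, giving D = -116 < 0, so the point is a saddle point.
h(-3/29, -7/29) = 112/29.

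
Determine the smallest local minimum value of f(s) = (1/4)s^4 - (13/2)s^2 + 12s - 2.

-90

f'(s) = s^3 - 13s + 12. Setting f'(s) = 0 gives s ∈ {-4, 1, 3}.
Since f''(s) = 3s^2 - 13, we get f''(-4) = 35 > 0 ⇒ local minimum; f''(1) = -10 < 0 ⇒ local maximum; f''(3) = 14 > 0 ⇒ local minimum.
The smallest local minimum is f(-4) = -90.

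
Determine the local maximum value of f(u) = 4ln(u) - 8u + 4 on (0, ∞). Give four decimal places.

f'(u) = 4/u − 8 = 0 gives u = 1/2.
f''(u) = -4/u², which is negative for u > 0, so this is a local maximum.
f(1/2) = 4·ln(1/2) - 4 + 4 ≈ -2.7726.

-2.7726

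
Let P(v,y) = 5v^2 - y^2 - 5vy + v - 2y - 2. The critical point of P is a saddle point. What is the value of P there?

∂P/∂v = 10v - 5y + 1 = 0 and ∂P/∂y = -5v - 2y - 2 = 0, so (v, y) = (-4/15, -1/3).
The Hessian has P_{vv} = 10, P_{yy} = -2, P_{vy} = -5, giving D = -45 < 0, so the point is a saddle point.
P(-4/15, -1/3) = -9/5.

-9/5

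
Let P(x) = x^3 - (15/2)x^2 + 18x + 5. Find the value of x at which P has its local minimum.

3

Critical points: P'(x) = 3x^2 - 15x + 18 vanishes at x = 2, 3.
Since P''(x) = 6x - 15, we get P''(2) = -3 < 0 ⇒ local maximum; P''(3) = 3 > 0 ⇒ local minimum.
The local minimum is P(3) = 37/2.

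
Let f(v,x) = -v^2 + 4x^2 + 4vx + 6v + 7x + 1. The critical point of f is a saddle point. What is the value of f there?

∂f/∂v = -2v + 4x + 6 = 0 and ∂f/∂x = 4v + 8x + 7 = 0, so (v, x) = (5/8, -19/16).
The Hessian has f_{vv} = -2, f_{xx} = 8, f_{vx} = 4, giving D = -32 < 0, so the point is a saddle point.
f(5/8, -19/16) = -41/32.

-41/32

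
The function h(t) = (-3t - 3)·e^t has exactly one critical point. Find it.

-2

Differentiating with the product rule gives h'(t) = (-3t - 6)·e^t. Since e^t > 0, the only critical point is t = -2.
h''(-2) has the same sign as -3 < 0, so this is a local maximum.
h(-2) = (3)·e^(-2) ≈ 0.4060.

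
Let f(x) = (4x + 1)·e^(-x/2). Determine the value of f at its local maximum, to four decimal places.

3.3349

By the product rule, f'(x) = (-2x + 7/2)·e^(-x/2). Since e^(-x/2) > 0, the only critical point is x = 7/4.
f''(7/4) has the same sign as -2 < 0, so this is a local maximum.
f(7/4) = (8)·e^(-7/8) ≈ 3.3349.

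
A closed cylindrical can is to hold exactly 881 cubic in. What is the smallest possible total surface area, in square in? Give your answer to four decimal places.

508.7430

With radius r and height h, πr²h = 881 so h = 881/(πr²), and S(r) = 2πr² + 2πrh = 2πr² + 2·881/r.
S'(r) = 4πr − 2·881/r² = 0 ⇒ r³ = 881/(2π), so r ≈ 5.1952 and h = 2r ≈ 10.3903.
S''(r) = 4π + 4·881/r³ > 0, so this is the minimum; S ≈ 508.7430.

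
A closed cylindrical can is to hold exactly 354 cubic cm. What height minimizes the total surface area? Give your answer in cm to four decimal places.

With radius r and height h, πr²h = 354 so h = 354/(πr²), and S(r) = 2πr² + 2πrh = 2πr² + 2·354/r.
S'(r) = 4πr − 2·354/r² = 0 ⇒ r³ = 354/(2π), so r ≈ 3.8336 and h = 2r ≈ 7.6672.
S''(r) = 4π + 4·354/r³ > 0, so this is the minimum; S ≈ 277.0236.

7.6672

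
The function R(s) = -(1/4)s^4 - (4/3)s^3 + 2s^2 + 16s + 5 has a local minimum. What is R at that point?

-37/3

R'(s) = -s^3 - 4s^2 + 4s + 16 = 0 at s = -4, -2, 2.
Since R''(s) = -3s^2 - 8s + 4, we get R''(-4) = -12 < 0 ⇒ local maximum; R''(-2) = 8 > 0 ⇒ local minimum; R''(2) = -24 < 0 ⇒ local maximum.
Thus R has its local minimum at s = -2, with value -37/3.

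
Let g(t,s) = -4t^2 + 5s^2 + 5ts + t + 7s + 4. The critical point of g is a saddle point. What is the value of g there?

∂g/∂t = -8t + 5s + 1 = 0 and ∂g/∂s = 5t + 10s + 7 = 0, so (t, s) = (-5/21, -61/105).
The Hessian has g_{tt} = -8, g_{ss} = 10, g_{ts} = 5, giving D = -105 < 0, so the point is a saddle point.
g(-5/21, -61/105) = 194/105.

194/105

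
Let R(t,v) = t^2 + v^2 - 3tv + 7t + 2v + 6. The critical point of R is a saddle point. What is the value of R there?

∂R/∂t = 2t - 3v + 7 = 0 and ∂R/∂v = -3t + 2v + 2 = 0, so (t, v) = (4, 5).
The Hessian has R_{tt} = 2, R_{vv} = 2, R_{tv} = -3, giving D = -5 < 0, so the point is a saddle point.
R(4, 5) = 25.

25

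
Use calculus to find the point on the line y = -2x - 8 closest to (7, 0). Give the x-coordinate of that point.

Minimize D(x)^2 = (x - 7)^2 + (-2x - 8)^2.
d/dx[D^2] = 2(x - 7) + 2·(-2)·(-2x - 8) = 0 ⇒ x = -9/5.
Then y = -22/5 and the distance is √(484/5) ≈ 9.8387.

-9/5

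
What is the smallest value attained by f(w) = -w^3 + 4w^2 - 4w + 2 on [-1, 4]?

The derivative is -3w^2 + 8w - 4, which vanishes at w = 2/3 and w = 2.
Compare values at every candidate in [-1, 4]: f(-1) = 11,  f(2/3) = 22/27,  f(2) = 2,  f(4) = -14.
Hence the absolute minimum is -14 at w = 4.

-14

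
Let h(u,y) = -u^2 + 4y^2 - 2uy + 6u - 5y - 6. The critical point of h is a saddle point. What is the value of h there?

∂h/∂u = -2u - 2y + 6 = 0 and ∂h/∂y = -2u + 8y - 5 = 0, so (u, y) = (19/10, 11/10).
The Hessian has h_{uu} = -2, h_{yy} = 8, h_{uy} = -2, giving D = -20 < 0, so the point is a saddle point.
h(19/10, 11/10) = -61/20.

-61/20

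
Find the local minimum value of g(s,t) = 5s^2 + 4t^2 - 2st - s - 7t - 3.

∂g/∂s = 10s - 2t - 1 = 0 and ∂g/∂t = -2s + 8t - 7 = 0, so (s, t) = (11/38, 18/19).
The Hessian has g_{ss} = 10, g_{tt} = 8, g_{st} = -2, giving D = 76 > 0 with g_{ss} > 0, so the point is a local minimum.
g(11/38, 18/19) = -491/76.

-491/76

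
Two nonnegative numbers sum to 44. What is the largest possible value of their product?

With x + y = 44, the product is P(x) = x(44 − x).
P'(x) = 44 − 2x = 0 gives x = 22; P'' = −2 < 0, so this is the maximum.
P = 22·22 = 484.

484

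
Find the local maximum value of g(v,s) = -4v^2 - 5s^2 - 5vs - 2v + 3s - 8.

∂g/∂v = -8v - 5s - 2 = 0 and ∂g/∂s = -5v - 10s + 3 = 0, so (v, s) = (-7/11, 34/55).
The Hessian has g_{vv} = -8, g_{ss} = -10, g_{vs} = -5, giving D = 55 > 0 with g_{vv} < 0, so the point is a local maximum.
g(-7/11, 34/55) = -354/55.

-354/55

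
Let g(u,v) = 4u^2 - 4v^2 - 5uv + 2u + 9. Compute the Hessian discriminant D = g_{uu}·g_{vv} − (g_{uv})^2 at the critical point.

∂g/∂u = 8u - 5v + 2 = 0 and ∂g/∂v = -5u - 8v = 0, so (u, v) = (-16/89, 10/89).
The Hessian has g_{uu} = 8, g_{vv} = -8, g_{uv} = -5, giving D = -89 < 0, so the point is a saddle point.
D = (8)·(-8) − (-5)^2 = -89.

-89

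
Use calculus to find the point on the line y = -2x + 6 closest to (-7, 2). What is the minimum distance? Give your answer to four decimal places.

Minimize D(x)^2 = (x + 7)^2 + (-2x + 4)^2.
d/dx[D^2] = 2(x + 7) + 2·(-2)·(-2x + 4) = 0 ⇒ x = 1/5.
Then y = 28/5 and the distance is √(324/5) ≈ 8.0498.

8.0498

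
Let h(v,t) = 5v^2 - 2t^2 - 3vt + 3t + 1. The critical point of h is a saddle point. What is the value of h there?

94/49

∂h/∂v = 10v - 3t = 0 and ∂h/∂t = -3v - 4t + 3 = 0, so (v, t) = (9/49, 30/49).
The Hessian has h_{vv} = 10, h_{tt} = -4, h_{vt} = -3, giving D = -49 < 0, so the point is a saddle point.
h(9/49, 30/49) = 94/49.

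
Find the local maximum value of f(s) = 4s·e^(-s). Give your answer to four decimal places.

1.4715

By the product rule, f'(s) = (-4s + 4)·e^(-s). Since e^(-s) > 0, the only critical point is s = 1.
f''(1) has the same sign as -4 < 0, so this is a local maximum.
f(1) = (4)·e^(-1) ≈ 1.4715.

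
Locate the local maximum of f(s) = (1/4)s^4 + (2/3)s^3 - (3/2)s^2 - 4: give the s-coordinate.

f'(s) = s^3 + 2s^2 - 3s = 0 at s = -3, 0, 1.
f''(s) = 3s^2 + 4s - 3. f''(-3) = 12 > 0 ⇒ local minimum; f''(0) = -3 < 0 ⇒ local maximum; f''(1) = 4 > 0 ⇒ local minimum.
So the local maximum value is f(0) = -4.

0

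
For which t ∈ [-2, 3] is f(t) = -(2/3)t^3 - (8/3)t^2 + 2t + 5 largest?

Differentiating, f'(t) = -2t^2 - (16/3)t + 2; whose only zero in [-2, 3] is t = 1/3.
Candidates: f(-2) = -13/3; f(1/3) = 433/81; f(3) = -31.
The maximum over the interval is 433/81, attained at t = 1/3.

1/3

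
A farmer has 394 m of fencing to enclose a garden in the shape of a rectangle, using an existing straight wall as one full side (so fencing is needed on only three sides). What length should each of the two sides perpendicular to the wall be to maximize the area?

Let the sides perpendicular to the wall have length x and the parallel side y, so 2x + y = 394 and the area is A = xy = x(394 − 2x).
A'(x) = 394 − 4x = 0 gives x = 197/2, and A''(x) = −4 < 0 confirms a maximum.
Then y = 394 − 2·197/2 = 197 and A = 38809/2.

197/2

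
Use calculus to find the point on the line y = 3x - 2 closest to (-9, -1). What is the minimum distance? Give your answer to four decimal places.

Minimize D(x)^2 = (x + 9)^2 + (3x - 1)^2.
d/dx[D^2] = 2(x + 9) + 2·3·(3x - 1) = 0 ⇒ x = -3/5.
Then y = -19/5 and the distance is √(392/5) ≈ 8.8544.

8.8544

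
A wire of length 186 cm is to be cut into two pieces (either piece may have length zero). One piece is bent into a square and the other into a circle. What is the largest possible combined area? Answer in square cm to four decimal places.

2753.0622

Let x be the length used for the square. Square side x/4; circle radius (186−x)/(2π).
A(x) = (x/4)² + π·((186−x)/(2π))² = x²/16 + (186−x)²/(4π) for 0 ≤ x ≤ 186. A'(x) = x/8 − (186−x)/(2π) = 0 gives x = 4·186/(π+4) ≈ 104.1784.
A'' > 0, so the interior critical point is a minimum; the maximum is at an endpoint. A(0) = 2753.0622 and A(186) = 2162.2500, so the largest area is 2753.0622.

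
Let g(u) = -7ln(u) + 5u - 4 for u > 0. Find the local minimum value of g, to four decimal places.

g'(u) = -7/u + 5 = 0 gives u = 7/5.
g''(u) = 7/u², which is positive for u > 0, so this is a local minimum.
g(7/5) = -7·ln(7/5) + 7 - 4 ≈ 0.6447.

0.6447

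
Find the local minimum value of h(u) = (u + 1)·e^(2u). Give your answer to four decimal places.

h'(u) = 1·e^(2u) + (u + 1)·2·e^(2u) = (2u + 3)·e^(2u). Since e^(2u) > 0, the only critical point is u = -3/2.
h''(-3/2) has the same sign as 2 > 0, so this is a local minimum.
h(-3/2) = (-1/2)·e^(-3) ≈ -0.0249.

-0.0249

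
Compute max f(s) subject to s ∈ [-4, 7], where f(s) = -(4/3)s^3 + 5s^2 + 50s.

The derivative is -4s^2 + 10s + 50, which vanishes at s = -5/2 and s = 5.
Compare values at every candidate in [-4, 7]: f(-4) = -104/3; f(-5/2) = -875/12; f(5) = 625/3; f(7) = 413/3.
The maximum over the interval is 625/3, attained at s = 5.

625/3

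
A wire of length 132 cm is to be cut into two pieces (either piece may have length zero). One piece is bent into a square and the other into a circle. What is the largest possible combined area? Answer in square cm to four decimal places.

1386.5579

Let x be the length used for the square. Square side x/4; circle radius (132−x)/(2π).
A(x) = (x/4)² + π·((132−x)/(2π))² = x²/16 + (132−x)²/(4π) for 0 ≤ x ≤ 132. A'(x) = x/8 − (132−x)/(2π) = 0 gives x = 4·132/(π+4) ≈ 73.9331.
A'' > 0, so the interior critical point is a minimum; the maximum is at an endpoint. A(0) = 1386.5579 and A(132) = 1089.0000, so the largest area is 1386.5579.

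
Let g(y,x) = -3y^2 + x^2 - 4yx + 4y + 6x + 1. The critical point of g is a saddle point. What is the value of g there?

∂g/∂y = -6y - 4x + 4 = 0 and ∂g/∂x = -4y + 2x + 6 = 0, so (y, x) = (8/7, -5/7).
The Hessian has g_{yy} = -6, g_{xx} = 2, g_{yx} = -4, giving D = -28 < 0, so the point is a saddle point.
g(8/7, -5/7) = 8/7.

8/7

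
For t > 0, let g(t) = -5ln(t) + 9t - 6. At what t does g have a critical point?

5/9

g'(t) = -5/t + 9 = 0 gives t = 5/9.
g''(t) = 5/t², which is positive for t > 0, so this is a local minimum.
g(5/9) = -5·ln(5/9) + 5 - 6 ≈ 1.9389.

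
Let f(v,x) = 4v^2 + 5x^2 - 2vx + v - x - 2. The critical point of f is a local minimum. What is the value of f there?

∂f/∂v = 8v - 2x + 1 = 0 and ∂f/∂x = -2v + 10x - 1 = 0, so (v, x) = (-2/19, 3/38).
The Hessian has f_{vv} = 8, f_{xx} = 10, f_{vx} = -2, giving D = 76 > 0 with f_{vv} > 0, so the point is a local minimum.
f(-2/19, 3/38) = -159/76.

-159/76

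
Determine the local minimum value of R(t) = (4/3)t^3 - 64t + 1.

-509/3

Critical points: R'(t) = 4t^2 - 64 vanishes at t = -4, 4.
R''(t) = 8t. R''(-4) = -32 < 0 ⇒ local maximum; R''(4) = 32 > 0 ⇒ local minimum.
Thus R has its local minimum at t = 4, with value -509/3.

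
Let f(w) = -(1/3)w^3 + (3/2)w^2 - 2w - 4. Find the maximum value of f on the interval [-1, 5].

f'(w) = -w^2 + 3w - 2, which vanishes at w = 1 and w = 2.
Candidates: f(-1) = -1/6, f(1) = -29/6, f(2) = -14/3, f(5) = -109/6.
The maximum over the interval is -1/6, attained at w = -1.

-1/6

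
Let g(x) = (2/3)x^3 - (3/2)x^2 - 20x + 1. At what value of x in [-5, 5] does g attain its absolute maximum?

The derivative is 2x^2 - 3x - 20, which vanishes at x = -5/2 and x = 4.
Evaluating at the critical points and endpoints: g(-5) = -119/6,  g(-5/2) = 749/24,  g(4) = -181/3,  g(5) = -319/6.
The maximum over the interval is 749/24, attained at x = -5/2.

-5/2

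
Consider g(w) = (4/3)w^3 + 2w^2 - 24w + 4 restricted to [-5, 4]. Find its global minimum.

Differentiating, g'(w) = 4w^2 + 4w - 24; which vanishes at w = -3 and w = 2.
Candidates: g(-5) = 22/3; g(-3) = 58; g(2) = -76/3; g(4) = 76/3.
Hence the absolute minimum is -76/3 at w = 2.

-76/3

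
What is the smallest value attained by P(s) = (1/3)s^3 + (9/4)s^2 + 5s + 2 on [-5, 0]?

-101/12

Differentiating, P'(s) = s^2 + (9/2)s + 5; which vanishes at s = -5/2 and s = -2.
Compare values at every candidate in [-5, 0]: P(-5) = -101/12, P(-5/2) = -79/48, P(-2) = -5/3, P(0) = 2.
So the minimum is P(-5) = -101/12.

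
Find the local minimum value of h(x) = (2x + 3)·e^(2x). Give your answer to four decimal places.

By the product rule, h'(x) = (4x + 8)·e^(2x). Since e^(2x) > 0, the only critical point is x = -2.
h''(-2) has the same sign as 4 > 0, so this is a local minimum.
h(-2) = (-1)·e^(-4) ≈ -0.0183.

-0.0183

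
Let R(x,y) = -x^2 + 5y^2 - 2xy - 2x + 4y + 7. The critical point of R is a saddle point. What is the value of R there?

13/2

∂R/∂x = -2x - 2y - 2 = 0 and ∂R/∂y = -2x + 10y + 4 = 0, so (x, y) = (-1/2, -1/2).
The Hessian has R_{xx} = -2, R_{yy} = 10, R_{xy} = -2, giving D = -24 < 0, so the point is a saddle point.
R(-1/2, -1/2) = 13/2.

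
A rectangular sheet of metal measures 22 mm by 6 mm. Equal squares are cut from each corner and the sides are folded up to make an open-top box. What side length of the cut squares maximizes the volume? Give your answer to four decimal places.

With cut size x, the volume is V(x) = x(22 − 2x)(6 − 2x) for 0 < x < 3.
V'(x) = 12x^2 − 112x + 132. Setting V'(x) = 0 gives x ≈ 1.3837 (the root in (0, 3)).
V''(x) = 24x − 112 is negative there, so this is the maximum; V ≈ 86.0264.

1.3837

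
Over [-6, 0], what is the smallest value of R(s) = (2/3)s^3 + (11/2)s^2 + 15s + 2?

R'(s) = 2s^2 + 11s + 15, which vanishes at s = -3 and s = -5/2.
Evaluating at the critical points and endpoints: R(-6) = -34, R(-3) = -23/2, R(-5/2) = -277/24, R(0) = 2.
Hence the absolute minimum is -34 at s = -6.

-34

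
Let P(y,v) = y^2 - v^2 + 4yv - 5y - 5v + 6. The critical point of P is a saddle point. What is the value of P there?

1

∂P/∂y = 2y + 4v - 5 = 0 and ∂P/∂v = 4y - 2v - 5 = 0, so (y, v) = (3/2, 1/2).
The Hessian has P_{yy} = 2, P_{vv} = -2, P_{yv} = 4, giving D = -20 < 0, so the point is a saddle point.
P(3/2, 1/2) = 1.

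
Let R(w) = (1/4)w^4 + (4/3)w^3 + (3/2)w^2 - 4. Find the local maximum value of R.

R'(w) = w^3 + 4w^2 + 3w = 0 at w = -3, -1, 0.
Since R''(w) = 3w^2 + 8w + 3, we get R''(-3) = 6 > 0 ⇒ local minimum; R''(-1) = -2 < 0 ⇒ local maximum; R''(0) = 3 > 0 ⇒ local minimum.
The local maximum is R(-1) = -43/12.

-43/12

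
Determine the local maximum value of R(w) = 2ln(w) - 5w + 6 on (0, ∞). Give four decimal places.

R'(w) = 2/w − 5 = 0 gives w = 2/5.
R''(w) = -2/w², which is negative for w > 0, so this is a local maximum.
R(2/5) = 2·ln(2/5) - 2 + 6 ≈ 2.1674.

2.1674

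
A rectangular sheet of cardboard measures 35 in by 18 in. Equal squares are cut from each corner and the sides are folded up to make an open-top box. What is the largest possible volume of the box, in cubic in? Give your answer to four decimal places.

With cut size x, the volume is V(x) = x(35 − 2x)(18 − 2x) for 0 < x < 9.
V'(x) = 12x^2 − 212x + 630. Setting V'(x) = 0 gives x ≈ 3.7808 (the root in (0, 9)).
V''(x) = 24x − 212 is negative there, so this is the maximum; V ≈ 1082.8702.

1082.8702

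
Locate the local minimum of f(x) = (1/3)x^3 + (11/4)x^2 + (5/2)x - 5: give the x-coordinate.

f'(x) = x^2 + (11/2)x + 5/2 = 0 at x = -5, -1/2.
Since f''(x) = 2x + 11/2, we get f''(-5) = -9/2 < 0 ⇒ local maximum; f''(-1/2) = 9/2 > 0 ⇒ local minimum.
Thus f has its local minimum at x = -1/2, with value -269/48.

-1/2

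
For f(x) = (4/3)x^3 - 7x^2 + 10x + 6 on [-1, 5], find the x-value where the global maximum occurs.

Differentiating, f'(x) = 4x^2 - 14x + 10; which vanishes at x = 1 and x = 5/2.
Candidates: f(-1) = -37/3,  f(1) = 31/3,  f(5/2) = 97/12,  f(5) = 143/3.
Hence the absolute maximum is 143/3 at x = 5.

5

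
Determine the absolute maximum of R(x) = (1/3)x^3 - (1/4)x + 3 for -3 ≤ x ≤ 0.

37/12

R'(x) = x^2 - 1/4, whose only zero in [-3, 0] is x = -1/2.
Compare values at every candidate in [-3, 0]: R(-3) = -21/4; R(-1/2) = 37/12; R(0) = 3.
So the maximum is R(-1/2) = 37/12.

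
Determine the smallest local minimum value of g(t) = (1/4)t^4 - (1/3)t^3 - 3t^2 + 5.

-43/4

g'(t) = t^3 - t^2 - 6t = 0 at t = -2, 0, 3.
Since g''(t) = 3t^2 - 2t - 6, we get g''(-2) = 10 > 0 ⇒ local minimum; g''(0) = -6 < 0 ⇒ local maximum; g''(3) = 15 > 0 ⇒ local minimum.
The smallest local minimum is g(3) = -43/4.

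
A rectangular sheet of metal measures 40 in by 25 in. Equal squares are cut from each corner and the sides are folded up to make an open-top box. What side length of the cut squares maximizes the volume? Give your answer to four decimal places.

With cut size x, the volume is V(x) = x(40 − 2x)(25 − 2x) for 0 < x < 12.5.
V'(x) = 12x^2 − 260x + 1000. Setting V'(x) = 0 gives x ≈ 5.0000 (the root in (0, 12.5)).
V''(x) = 24x − 260 is negative there, so this is the maximum; V ≈ 2250.0000.

5.0000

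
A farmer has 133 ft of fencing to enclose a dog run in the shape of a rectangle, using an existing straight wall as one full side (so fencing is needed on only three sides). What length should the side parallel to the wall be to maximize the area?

133/2

Let the sides perpendicular to the wall have length x and the parallel side y, so 2x + y = 133 and the area is A = xy = x(133 − 2x).
A'(x) = 133 − 4x = 0 gives x = 133/4, and A''(x) = −4 < 0 confirms a maximum.
Then y = 133 − 2·133/4 = 133/2 and A = 17689/8.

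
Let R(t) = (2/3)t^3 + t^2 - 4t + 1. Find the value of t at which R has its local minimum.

1

R'(t) = 2t^2 + 2t - 4. Setting R'(t) = 0 gives t ∈ {-2, 1}.
Since R''(t) = 4t + 2, we get R''(-2) = -6 < 0 ⇒ local maximum; R''(1) = 6 > 0 ⇒ local minimum.
So the local minimum value is R(1) = -4/3.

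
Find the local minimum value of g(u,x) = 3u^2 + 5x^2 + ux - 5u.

-125/59

∂g/∂u = 6u + x - 5 = 0 and ∂g/∂x = u + 10x = 0, so (u, x) = (50/59, -5/59).
The Hessian has g_{uu} = 6, g_{xx} = 10, g_{ux} = 1, giving D = 59 > 0 with g_{uu} > 0, so the point is a local minimum.
g(50/59, -5/59) = -125/59.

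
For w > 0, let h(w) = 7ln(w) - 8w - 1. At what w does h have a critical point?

h'(w) = 7/w − 8 = 0 gives w = 7/8.
h''(w) = -7/w², which is negative for w > 0, so this is a local maximum.
h(7/8) = 7·ln(7/8) - 7 - 1 ≈ -8.9347.

7/8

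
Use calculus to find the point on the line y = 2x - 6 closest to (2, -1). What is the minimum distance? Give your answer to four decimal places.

Minimize D(x)^2 = (x - 2)^2 + (2x - 5)^2.
d/dx[D^2] = 2(x - 2) + 2·2·(2x - 5) = 0 ⇒ x = 12/5.
Then y = -6/5 and the distance is √(1/5) ≈ 0.4472.

0.4472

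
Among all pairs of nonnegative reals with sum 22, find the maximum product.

With x + y = 22, the product is P(x) = x(22 − x).
P'(x) = 22 − 2x = 0 gives x = 11; P'' = −2 < 0, so this is the maximum.
P = 11·11 = 121.

121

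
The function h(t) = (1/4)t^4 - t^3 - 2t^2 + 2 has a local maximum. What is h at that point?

h'(t) = t^3 - 3t^2 - 4t = 0 at t = -1, 0, 4.
h''(t) = 3t^2 - 6t - 4. h''(-1) = 5 > 0 ⇒ local minimum; h''(0) = -4 < 0 ⇒ local maximum; h''(4) = 20 > 0 ⇒ local minimum.
So the local maximum value is h(0) = 2.

2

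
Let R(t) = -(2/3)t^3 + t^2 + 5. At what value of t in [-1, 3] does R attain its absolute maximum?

R'(t) = -2t^2 + 2t, which vanishes at t = 0 and t = 1.
Compare values at every candidate in [-1, 3]: R(-1) = 20/3,  R(0) = 5,  R(1) = 16/3,  R(3) = -4.
The maximum over the interval is 20/3, attained at t = -1.

-1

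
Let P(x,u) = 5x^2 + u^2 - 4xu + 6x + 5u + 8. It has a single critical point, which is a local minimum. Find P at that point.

-249/4

∂P/∂x = 10x - 4u + 6 = 0 and ∂P/∂u = -4x + 2u + 5 = 0, so (x, u) = (-8, -37/2).
The Hessian has P_{xx} = 10, P_{uu} = 2, P_{xu} = -4, giving D = 4 > 0 with P_{xx} > 0, so the point is a local minimum.
P(-8, -37/2) = -249/4.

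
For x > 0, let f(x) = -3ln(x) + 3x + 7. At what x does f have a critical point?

1

f'(x) = -3/x + 3 = 0 gives x = 1.
f''(x) = 3/x², which is positive for x > 0, so this is a local minimum.
f(1) = -3·ln(1) + 3 + 7 ≈ 10.0000.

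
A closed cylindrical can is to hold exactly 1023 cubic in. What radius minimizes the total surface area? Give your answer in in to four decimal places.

With radius r and height h, πr²h = 1023 so h = 1023/(πr²), and S(r) = 2πr² + 2πrh = 2πr² + 2·1023/r.
S'(r) = 4πr − 2·1023/r² = 0 ⇒ r³ = 1023/(2π), so r ≈ 5.4605 and h = 2r ≈ 10.9210.
S''(r) = 4π + 4·1023/r³ > 0, so this is the minimum; S ≈ 562.0371.

5.4605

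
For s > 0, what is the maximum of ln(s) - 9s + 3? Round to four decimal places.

-0.1972

P'(s) = 1/s − 9 = 0 gives s = 1/9.
P''(s) = -1/s², which is negative for s > 0, so this is a local maximum.
P(1/9) = 1·ln(1/9) - 1 + 3 ≈ -0.1972.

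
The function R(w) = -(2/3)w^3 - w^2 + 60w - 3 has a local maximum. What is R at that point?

566/3

R'(w) = -2w^2 - 2w + 60. Setting R'(w) = 0 gives w ∈ {-6, 5}.
R''(w) = -4w - 2. R''(-6) = 22 > 0 ⇒ local minimum; R''(5) = -22 < 0 ⇒ local maximum.
So the local maximum value is R(5) = 566/3.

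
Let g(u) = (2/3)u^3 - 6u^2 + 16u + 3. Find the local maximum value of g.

49/3

g'(u) = 2u^2 - 12u + 16. Setting g'(u) = 0 gives u ∈ {2, 4}.
Second-derivative test with g''(u) = 4u - 12: g''(2) = -4 < 0 ⇒ local maximum; g''(4) = 4 > 0 ⇒ local minimum.
Thus g has its local maximum at u = 2, with value 49/3.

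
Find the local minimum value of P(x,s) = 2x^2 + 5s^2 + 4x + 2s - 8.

∂P/∂x = 4x + 4 = 0 and ∂P/∂s = 10s + 2 = 0, so (x, s) = (-1, -1/5).
The Hessian has P_{xx} = 4, P_{ss} = 10, P_{xs} = 0, giving D = 40 > 0 with P_{xx} > 0, so the point is a local minimum.
P(-1, -1/5) = -51/5.

-51/5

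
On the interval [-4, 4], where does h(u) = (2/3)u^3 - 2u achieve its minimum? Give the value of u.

h'(u) = 2u^2 - 2, which vanishes at u = -1 and u = 1.
Candidates: h(-4) = -104/3,  h(-1) = 4/3,  h(1) = -4/3,  h(4) = 104/3.
So the minimum is h(-4) = -104/3.

-4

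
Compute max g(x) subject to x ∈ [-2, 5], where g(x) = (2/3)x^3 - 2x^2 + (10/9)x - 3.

Differentiating, g'(x) = 2x^2 - 4x + 10/9; which vanishes at x = 1/3 and x = 5/3.
Evaluating at the critical points and endpoints: g(-2) = -167/9,  g(1/3) = -229/81,  g(5/3) = -293/81,  g(5) = 323/9.
So the maximum is g(5) = 323/9.

323/9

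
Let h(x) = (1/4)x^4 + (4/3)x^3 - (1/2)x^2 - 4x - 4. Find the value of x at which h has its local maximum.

h'(x) = x^3 + 4x^2 - x - 4. Setting h'(x) = 0 gives x ∈ {-4, -1, 1}.
Since h''(x) = 3x^2 + 8x - 1, we get h''(-4) = 15 > 0 ⇒ local minimum; h''(-1) = -6 < 0 ⇒ local maximum; h''(1) = 10 > 0 ⇒ local minimum.
Thus h has its local maximum at x = -1, with value -19/12.

-1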